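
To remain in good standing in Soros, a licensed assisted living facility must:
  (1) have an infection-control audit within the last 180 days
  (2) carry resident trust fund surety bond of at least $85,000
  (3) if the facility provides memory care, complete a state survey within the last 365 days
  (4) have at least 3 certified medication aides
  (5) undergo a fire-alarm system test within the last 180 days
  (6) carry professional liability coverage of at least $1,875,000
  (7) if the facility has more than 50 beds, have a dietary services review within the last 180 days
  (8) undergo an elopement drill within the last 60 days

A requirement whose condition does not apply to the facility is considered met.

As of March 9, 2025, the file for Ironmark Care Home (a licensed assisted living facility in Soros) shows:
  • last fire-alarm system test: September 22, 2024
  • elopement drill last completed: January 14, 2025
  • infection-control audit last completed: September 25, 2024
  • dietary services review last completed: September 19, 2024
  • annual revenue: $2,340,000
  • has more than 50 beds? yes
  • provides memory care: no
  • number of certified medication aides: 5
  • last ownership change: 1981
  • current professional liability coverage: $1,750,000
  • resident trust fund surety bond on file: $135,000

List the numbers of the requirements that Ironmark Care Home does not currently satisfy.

1. infection-control audit 165 days ago vs limit 180 → met
2. resident trust fund surety bond $135,000 ≥ $85,000 → met
3. condition 'provides memory care' does not hold → requirement n/a → met
4. certified medication aides 5 ≥ 3 → met
5. fire-alarm system test 168 days ago vs limit 180 → met
6. professional liability coverage $1,750,000 < $1,875,000 → not met
7. condition 'has more than 50 beds' holds; dietary services review 171 days ago vs limit 180 → met
8. elopement drill 54 days ago vs limit 60 → met
Not met: 6

6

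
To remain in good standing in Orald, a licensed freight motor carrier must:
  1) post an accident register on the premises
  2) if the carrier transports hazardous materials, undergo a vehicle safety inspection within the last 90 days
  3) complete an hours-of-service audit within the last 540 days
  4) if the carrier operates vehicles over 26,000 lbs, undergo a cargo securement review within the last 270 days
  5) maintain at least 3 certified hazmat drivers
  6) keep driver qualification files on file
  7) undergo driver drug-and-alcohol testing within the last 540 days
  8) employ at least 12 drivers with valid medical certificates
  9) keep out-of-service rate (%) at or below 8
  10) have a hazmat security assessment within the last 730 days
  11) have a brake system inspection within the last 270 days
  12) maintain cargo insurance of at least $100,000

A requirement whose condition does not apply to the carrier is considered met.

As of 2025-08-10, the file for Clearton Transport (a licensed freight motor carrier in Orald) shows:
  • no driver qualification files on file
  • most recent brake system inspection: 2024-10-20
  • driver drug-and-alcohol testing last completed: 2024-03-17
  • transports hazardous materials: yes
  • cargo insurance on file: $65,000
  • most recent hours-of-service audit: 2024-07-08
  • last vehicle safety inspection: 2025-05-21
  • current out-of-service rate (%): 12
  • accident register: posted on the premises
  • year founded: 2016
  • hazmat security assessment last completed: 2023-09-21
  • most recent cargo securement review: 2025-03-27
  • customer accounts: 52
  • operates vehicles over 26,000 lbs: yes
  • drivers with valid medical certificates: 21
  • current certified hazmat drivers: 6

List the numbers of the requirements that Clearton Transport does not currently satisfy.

6, 9, 11, 12

1. accident register present → met
2. condition 'transports hazardous materials' holds; vehicle safety inspection 81 days ago vs limit 90 → met
3. hours-of-service audit 398 days ago vs limit 540 → met
4. condition 'operates vehicles over 26,000 lbs' holds; cargo securement review 136 days ago vs limit 270 → met
5. certified hazmat drivers 6 ≥ 3 → met
6. driver qualification files absent → not met
7. driver drug-and-alcohol testing 511 days ago vs limit 540 → met
8. drivers with valid medical certificates 21 ≥ 12 → met
9. out-of-service rate (%) 12 > 8 → not met
10. hazmat security assessment 689 days ago vs limit 730 → met
11. brake system inspection 294 days ago vs limit 270 → not met
12. cargo insurance $65,000 < $100,000 → not met
Not met: 6, 9, 11, 12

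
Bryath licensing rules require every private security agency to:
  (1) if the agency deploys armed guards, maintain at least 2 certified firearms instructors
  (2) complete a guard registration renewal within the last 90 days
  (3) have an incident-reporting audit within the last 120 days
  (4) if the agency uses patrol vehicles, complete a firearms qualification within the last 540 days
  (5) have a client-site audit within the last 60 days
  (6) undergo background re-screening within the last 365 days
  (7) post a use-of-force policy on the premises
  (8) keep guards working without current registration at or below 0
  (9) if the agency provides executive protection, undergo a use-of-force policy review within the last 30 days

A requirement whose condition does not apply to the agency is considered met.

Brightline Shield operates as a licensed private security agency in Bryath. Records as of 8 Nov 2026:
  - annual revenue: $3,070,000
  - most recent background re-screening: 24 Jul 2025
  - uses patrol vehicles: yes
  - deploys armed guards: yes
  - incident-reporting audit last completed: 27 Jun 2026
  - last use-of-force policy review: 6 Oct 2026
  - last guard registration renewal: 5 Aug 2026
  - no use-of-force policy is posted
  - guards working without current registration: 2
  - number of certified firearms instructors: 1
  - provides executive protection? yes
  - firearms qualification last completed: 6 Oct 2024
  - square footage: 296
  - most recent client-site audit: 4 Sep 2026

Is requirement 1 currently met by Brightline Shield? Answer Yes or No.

No

1. condition 'deploys armed guards' holds; certified firearms instructors 1 < 2 → not met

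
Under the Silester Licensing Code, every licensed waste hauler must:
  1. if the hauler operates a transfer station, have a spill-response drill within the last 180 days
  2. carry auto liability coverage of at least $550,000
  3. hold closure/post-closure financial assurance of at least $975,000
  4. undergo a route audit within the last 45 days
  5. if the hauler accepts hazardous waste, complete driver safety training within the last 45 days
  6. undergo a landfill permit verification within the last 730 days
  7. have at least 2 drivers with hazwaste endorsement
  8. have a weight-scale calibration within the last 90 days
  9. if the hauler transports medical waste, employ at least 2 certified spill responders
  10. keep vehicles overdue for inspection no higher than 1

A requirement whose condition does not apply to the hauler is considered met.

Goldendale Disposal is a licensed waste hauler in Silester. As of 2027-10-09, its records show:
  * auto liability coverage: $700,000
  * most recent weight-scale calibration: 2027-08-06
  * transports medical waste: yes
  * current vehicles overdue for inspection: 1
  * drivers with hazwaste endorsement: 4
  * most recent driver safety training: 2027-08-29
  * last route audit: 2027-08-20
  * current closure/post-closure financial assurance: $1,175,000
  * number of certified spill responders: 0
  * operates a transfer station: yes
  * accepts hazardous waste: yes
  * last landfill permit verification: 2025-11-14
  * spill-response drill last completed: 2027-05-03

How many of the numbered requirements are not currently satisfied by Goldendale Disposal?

2

1. condition 'operates a transfer station' holds; spill-response drill 159 days ago vs limit 180 → met
2. auto liability coverage $700,000 ≥ $550,000 → met
3. closure/post-closure financial assurance $1,175,000 ≥ $975,000 → met
4. route audit 50 days ago vs limit 45 → not met
5. condition 'accepts hazardous waste' holds; driver safety training 41 days ago vs limit 45 → met
6. landfill permit verification 694 days ago vs limit 730 → met
7. drivers with hazwaste endorsement 4 ≥ 2 → met
8. weight-scale calibration 64 days ago vs limit 90 → met
9. condition 'transports medical waste' holds; certified spill responders 0 < 2 → not met
10. vehicles overdue for inspection 1 ≤ 1 → met
Not met: 2 of 10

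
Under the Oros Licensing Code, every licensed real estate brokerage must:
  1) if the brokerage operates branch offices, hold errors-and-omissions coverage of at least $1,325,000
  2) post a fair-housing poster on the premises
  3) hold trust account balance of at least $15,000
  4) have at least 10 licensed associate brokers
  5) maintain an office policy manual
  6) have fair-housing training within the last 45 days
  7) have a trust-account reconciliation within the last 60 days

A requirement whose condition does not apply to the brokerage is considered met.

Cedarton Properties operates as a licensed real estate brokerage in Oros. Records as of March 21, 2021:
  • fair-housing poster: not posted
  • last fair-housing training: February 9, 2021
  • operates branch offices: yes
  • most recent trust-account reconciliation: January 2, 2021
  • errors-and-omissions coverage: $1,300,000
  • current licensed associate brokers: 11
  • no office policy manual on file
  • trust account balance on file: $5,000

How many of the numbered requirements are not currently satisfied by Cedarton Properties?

5

1. condition 'operates branch offices' holds; errors-and-omissions coverage $1,300,000 < $1,325,000 → not met
2. fair-housing poster absent → not met
3. trust account balance $5,000 < $15,000 → not met
4. licensed associate brokers 11 ≥ 10 → met
5. office policy manual absent → not met
6. fair-housing training 40 days ago vs limit 45 → met
7. trust-account reconciliation 78 days ago vs limit 60 → not met
Not met: 5 of 7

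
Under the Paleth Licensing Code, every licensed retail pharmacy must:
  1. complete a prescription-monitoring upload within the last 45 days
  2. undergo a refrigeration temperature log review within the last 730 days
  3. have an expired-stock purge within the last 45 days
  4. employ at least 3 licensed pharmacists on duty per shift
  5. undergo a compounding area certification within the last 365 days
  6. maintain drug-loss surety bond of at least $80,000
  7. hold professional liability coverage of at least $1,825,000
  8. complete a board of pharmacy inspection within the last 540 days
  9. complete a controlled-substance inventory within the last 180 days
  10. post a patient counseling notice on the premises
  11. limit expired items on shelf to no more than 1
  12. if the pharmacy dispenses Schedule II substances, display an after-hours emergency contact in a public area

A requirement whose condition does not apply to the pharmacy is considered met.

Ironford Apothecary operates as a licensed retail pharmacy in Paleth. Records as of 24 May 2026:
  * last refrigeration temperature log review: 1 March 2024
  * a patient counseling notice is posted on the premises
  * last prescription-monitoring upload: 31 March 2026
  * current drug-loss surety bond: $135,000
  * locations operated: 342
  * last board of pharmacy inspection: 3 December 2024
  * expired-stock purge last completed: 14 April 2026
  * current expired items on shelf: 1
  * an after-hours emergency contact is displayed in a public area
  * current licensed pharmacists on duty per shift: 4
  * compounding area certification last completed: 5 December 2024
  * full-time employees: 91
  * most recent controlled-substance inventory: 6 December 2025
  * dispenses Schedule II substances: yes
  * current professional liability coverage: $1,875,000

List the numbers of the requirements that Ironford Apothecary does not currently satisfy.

1. prescription-monitoring upload 54 days ago vs limit 45 → not met
2. refrigeration temperature log review 814 days ago vs limit 730 → not met
3. expired-stock purge 40 days ago vs limit 45 → met
4. licensed pharmacists on duty per shift 4 ≥ 3 → met
5. compounding area certification 535 days ago vs limit 365 → not met
6. drug-loss surety bond $135,000 ≥ $80,000 → met
7. professional liability coverage $1,875,000 ≥ $1,825,000 → met
8. board of pharmacy inspection 537 days ago vs limit 540 → met
9. controlled-substance inventory 169 days ago vs limit 180 → met
10. patient counseling notice present → met
11. expired items on shelf 1 ≤ 1 → met
12. condition 'dispenses Schedule II substances' holds; after-hours emergency contact present → met
Not met: 1, 2, 5

1, 2, 5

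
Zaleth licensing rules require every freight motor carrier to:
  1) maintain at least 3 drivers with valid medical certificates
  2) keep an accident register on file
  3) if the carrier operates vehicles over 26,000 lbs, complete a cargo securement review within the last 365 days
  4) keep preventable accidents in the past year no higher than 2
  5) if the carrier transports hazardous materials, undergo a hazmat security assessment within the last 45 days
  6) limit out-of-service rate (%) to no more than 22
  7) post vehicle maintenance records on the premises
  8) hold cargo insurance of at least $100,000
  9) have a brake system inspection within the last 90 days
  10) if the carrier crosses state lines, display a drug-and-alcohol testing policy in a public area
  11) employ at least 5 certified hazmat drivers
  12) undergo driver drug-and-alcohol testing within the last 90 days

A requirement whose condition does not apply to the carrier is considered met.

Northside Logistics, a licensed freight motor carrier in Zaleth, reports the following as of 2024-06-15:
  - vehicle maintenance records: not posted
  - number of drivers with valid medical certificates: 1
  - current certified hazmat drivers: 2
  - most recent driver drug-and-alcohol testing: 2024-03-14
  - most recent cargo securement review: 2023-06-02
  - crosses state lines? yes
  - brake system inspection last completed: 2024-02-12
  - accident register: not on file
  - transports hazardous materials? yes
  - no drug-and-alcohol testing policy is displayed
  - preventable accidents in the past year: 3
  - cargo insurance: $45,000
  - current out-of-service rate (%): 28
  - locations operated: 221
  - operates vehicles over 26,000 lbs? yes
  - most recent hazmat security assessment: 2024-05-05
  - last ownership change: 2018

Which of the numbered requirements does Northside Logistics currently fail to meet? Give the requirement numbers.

1. drivers with valid medical certificates 1 < 3 → not met
2. accident register absent → not met
3. condition 'operates vehicles over 26,000 lbs' holds; cargo securement review 379 days ago vs limit 365 → not met
4. preventable accidents in the past year 3 > 2 → not met
5. condition 'transports hazardous materials' holds; hazmat security assessment 41 days ago vs limit 45 → met
6. out-of-service rate (%) 28 > 22 → not met
7. vehicle maintenance records absent → not met
8. cargo insurance $45,000 < $100,000 → not met
9. brake system inspection 124 days ago vs limit 90 → not met
10. condition 'crosses state lines' holds; drug-and-alcohol testing policy absent → not met
11. certified hazmat drivers 2 < 5 → not met
12. driver drug-and-alcohol testing 93 days ago vs limit 90 → not met
Not met: 1, 2, 3, 4, 6, 7, 8, 9, 10, 11, 12

1, 2, 3, 4, 6, 7, 8, 9, 10, 11, 12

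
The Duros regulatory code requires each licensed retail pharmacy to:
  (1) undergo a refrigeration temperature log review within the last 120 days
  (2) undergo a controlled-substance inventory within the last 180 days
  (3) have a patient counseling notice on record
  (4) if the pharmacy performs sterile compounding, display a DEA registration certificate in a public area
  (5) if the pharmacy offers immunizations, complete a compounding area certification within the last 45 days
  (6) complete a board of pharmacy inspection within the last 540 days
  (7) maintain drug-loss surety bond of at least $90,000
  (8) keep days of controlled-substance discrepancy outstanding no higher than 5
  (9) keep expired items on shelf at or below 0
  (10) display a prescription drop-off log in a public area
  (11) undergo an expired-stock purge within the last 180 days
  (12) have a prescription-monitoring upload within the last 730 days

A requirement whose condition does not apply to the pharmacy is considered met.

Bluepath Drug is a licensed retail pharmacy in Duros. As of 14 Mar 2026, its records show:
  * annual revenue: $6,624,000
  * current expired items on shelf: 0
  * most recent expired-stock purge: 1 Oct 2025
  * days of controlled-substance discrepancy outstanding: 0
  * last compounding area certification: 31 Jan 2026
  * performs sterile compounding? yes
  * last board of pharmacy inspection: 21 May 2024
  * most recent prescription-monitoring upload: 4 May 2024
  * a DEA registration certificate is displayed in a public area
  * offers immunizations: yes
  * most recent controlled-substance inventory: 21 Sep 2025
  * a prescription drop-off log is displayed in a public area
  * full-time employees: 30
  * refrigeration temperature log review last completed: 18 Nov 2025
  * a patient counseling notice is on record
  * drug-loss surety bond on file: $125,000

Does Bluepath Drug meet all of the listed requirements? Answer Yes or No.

No

1. refrigeration temperature log review 116 days ago vs limit 120 → met
2. controlled-substance inventory 174 days ago vs limit 180 → met
3. patient counseling notice present → met
4. condition 'performs sterile compounding' holds; DEA registration certificate present → met
5. condition 'offers immunizations' holds; compounding area certification 42 days ago vs limit 45 → met
6. board of pharmacy inspection 662 days ago vs limit 540 → not met
7. drug-loss surety bond $125,000 ≥ $90,000 → met
8. days of controlled-substance discrepancy outstanding 0 ≤ 5 → met
9. expired items on shelf 0 ≤ 0 → met
10. prescription drop-off log present → met
11. expired-stock purge 164 days ago vs limit 180 → met
12. prescription-monitoring upload 679 days ago vs limit 730 → met
Not met: 6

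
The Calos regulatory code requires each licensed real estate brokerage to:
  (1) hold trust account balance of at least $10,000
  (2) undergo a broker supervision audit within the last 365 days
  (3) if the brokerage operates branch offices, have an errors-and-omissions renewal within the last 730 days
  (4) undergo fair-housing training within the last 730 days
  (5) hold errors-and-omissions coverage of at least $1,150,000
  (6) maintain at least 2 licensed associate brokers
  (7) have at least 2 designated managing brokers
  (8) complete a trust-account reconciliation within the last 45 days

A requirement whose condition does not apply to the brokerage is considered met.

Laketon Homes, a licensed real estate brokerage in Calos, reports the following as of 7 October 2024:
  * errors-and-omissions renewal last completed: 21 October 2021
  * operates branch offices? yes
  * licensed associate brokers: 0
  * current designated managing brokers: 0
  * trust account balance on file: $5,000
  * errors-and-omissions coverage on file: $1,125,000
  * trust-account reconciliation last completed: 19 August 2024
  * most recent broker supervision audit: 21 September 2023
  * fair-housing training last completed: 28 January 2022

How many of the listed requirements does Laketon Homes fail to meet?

1. trust account balance $5,000 < $10,000 → not met
2. broker supervision audit 382 days ago vs limit 365 → not met
3. condition 'operates branch offices' holds; errors-and-omissions renewal 1082 days ago vs limit 730 → not met
4. fair-housing training 983 days ago vs limit 730 → not met
5. errors-and-omissions coverage $1,125,000 < $1,150,000 → not met
6. licensed associate brokers 0 < 2 → not met
7. designated managing brokers 0 < 2 → not met
8. trust-account reconciliation 49 days ago vs limit 45 → not met
Not met: 8 of 8

8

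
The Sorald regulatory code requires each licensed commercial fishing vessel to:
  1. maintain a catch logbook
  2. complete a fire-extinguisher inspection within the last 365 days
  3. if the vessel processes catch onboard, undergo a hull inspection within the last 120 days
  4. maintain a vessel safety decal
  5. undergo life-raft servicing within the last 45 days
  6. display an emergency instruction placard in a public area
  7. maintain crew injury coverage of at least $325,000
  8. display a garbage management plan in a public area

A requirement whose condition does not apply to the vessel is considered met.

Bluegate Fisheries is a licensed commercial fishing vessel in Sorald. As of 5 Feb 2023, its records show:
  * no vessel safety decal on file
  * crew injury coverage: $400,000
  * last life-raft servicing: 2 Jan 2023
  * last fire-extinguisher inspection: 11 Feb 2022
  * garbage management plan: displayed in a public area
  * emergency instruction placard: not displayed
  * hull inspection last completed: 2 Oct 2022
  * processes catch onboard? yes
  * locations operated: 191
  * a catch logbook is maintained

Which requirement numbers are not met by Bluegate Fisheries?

3, 4, 6

1. catch logbook present → met
2. fire-extinguisher inspection 359 days ago vs limit 365 → met
3. condition 'processes catch onboard' holds; hull inspection 126 days ago vs limit 120 → not met
4. vessel safety decal absent → not met
5. life-raft servicing 34 days ago vs limit 45 → met
6. emergency instruction placard absent → not met
7. crew injury coverage $400,000 ≥ $325,000 → met
8. garbage management plan present → met
Not met: 3, 4, 6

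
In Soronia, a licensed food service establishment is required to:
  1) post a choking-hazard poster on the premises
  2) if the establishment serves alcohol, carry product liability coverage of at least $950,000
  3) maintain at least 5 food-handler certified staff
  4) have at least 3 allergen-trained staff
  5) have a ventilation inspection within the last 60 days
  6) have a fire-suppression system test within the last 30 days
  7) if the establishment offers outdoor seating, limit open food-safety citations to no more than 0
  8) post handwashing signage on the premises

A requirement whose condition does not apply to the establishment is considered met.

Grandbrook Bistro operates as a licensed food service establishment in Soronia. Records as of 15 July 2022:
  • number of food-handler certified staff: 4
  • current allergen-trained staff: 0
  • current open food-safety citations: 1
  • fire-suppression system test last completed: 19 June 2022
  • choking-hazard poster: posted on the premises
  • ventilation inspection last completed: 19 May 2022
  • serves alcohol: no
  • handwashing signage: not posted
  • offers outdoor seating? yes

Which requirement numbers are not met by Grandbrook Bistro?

3, 4, 7, 8

1. choking-hazard poster present → met
2. condition 'serves alcohol' does not hold → requirement n/a → met
3. food-handler certified staff 4 < 5 → not met
4. allergen-trained staff 0 < 3 → not met
5. ventilation inspection 57 days ago vs limit 60 → met
6. fire-suppression system test 26 days ago vs limit 30 → met
7. condition 'offers outdoor seating' holds; open food-safety citations 1 > 0 → not met
8. handwashing signage absent → not met
Not met: 3, 4, 7, 8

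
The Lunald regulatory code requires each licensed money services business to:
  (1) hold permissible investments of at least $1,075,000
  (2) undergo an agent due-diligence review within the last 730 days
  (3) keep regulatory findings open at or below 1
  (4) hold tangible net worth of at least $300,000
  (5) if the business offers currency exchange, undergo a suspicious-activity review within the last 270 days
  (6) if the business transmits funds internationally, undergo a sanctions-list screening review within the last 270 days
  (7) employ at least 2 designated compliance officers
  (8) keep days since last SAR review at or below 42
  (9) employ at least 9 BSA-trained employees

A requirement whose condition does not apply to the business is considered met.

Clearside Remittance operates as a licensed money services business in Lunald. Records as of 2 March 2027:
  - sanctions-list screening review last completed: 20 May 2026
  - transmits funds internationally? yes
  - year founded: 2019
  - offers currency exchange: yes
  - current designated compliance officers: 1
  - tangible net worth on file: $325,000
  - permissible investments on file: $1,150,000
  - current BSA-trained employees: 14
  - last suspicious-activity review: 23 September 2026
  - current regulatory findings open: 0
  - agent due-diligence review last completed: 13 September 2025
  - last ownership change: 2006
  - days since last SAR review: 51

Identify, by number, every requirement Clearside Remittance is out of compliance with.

1. permissible investments $1,150,000 ≥ $1,075,000 → met
2. agent due-diligence review 535 days ago vs limit 730 → met
3. regulatory findings open 0 ≤ 1 → met
4. tangible net worth $325,000 ≥ $300,000 → met
5. condition 'offers currency exchange' holds; suspicious-activity review 160 days ago vs limit 270 → met
6. condition 'transmits funds internationally' holds; sanctions-list screening review 286 days ago vs limit 270 → not met
7. designated compliance officers 1 < 2 → not met
8. days since last SAR review 51 > 42 → not met
9. BSA-trained employees 14 ≥ 9 → met
Not met: 6, 7, 8

6, 7, 8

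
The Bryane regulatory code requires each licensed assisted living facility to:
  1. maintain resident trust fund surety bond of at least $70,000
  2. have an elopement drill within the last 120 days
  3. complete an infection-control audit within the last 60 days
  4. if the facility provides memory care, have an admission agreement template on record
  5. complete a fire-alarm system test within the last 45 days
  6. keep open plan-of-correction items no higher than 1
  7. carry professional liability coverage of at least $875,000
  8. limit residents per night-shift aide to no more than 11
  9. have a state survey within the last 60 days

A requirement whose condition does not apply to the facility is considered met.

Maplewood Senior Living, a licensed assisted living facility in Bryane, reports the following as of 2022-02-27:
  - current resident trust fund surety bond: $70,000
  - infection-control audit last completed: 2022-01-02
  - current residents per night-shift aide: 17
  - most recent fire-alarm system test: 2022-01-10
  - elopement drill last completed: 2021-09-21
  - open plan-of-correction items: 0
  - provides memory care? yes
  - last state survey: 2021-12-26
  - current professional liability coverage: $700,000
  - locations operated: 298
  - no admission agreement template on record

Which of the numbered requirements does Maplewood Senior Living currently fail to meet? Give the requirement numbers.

1. resident trust fund surety bond $70,000 ≥ $70,000 → met
2. elopement drill 159 days ago vs limit 120 → not met
3. infection-control audit 56 days ago vs limit 60 → met
4. condition 'provides memory care' holds; admission agreement template absent → not met
5. fire-alarm system test 48 days ago vs limit 45 → not met
6. open plan-of-correction items 0 ≤ 1 → met
7. professional liability coverage $700,000 < $875,000 → not met
8. residents per night-shift aide 17 > 11 → not met
9. state survey 63 days ago vs limit 60 → not met
Not met: 2, 4, 5, 7, 8, 9

2, 4, 5, 7, 8, 9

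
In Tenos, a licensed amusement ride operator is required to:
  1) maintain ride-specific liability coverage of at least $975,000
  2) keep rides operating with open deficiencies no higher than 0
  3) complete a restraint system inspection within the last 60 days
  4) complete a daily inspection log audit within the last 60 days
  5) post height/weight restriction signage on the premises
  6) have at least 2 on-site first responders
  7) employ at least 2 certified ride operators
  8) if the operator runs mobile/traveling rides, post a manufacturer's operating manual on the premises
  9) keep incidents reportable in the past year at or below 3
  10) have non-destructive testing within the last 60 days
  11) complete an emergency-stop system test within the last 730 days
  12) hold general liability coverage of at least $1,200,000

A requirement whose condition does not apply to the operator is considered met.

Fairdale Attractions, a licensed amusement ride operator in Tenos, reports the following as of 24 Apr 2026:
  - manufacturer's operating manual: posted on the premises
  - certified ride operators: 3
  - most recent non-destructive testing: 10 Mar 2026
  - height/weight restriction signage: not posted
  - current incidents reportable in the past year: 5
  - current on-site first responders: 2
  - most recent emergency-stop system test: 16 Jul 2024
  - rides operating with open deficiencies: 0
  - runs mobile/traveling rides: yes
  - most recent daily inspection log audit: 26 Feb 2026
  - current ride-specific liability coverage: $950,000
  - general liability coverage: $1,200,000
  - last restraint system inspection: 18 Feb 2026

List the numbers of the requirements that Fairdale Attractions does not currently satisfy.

1, 3, 5, 9

1. ride-specific liability coverage $950,000 < $975,000 → not met
2. rides operating with open deficiencies 0 ≤ 0 → met
3. restraint system inspection 65 days ago vs limit 60 → not met
4. daily inspection log audit 57 days ago vs limit 60 → met
5. height/weight restriction signage absent → not met
6. on-site first responders 2 ≥ 2 → met
7. certified ride operators 3 ≥ 2 → met
8. condition 'runs mobile/traveling rides' holds; manufacturer's operating manual present → met
9. incidents reportable in the past year 5 > 3 → not met
10. non-destructive testing 45 days ago vs limit 60 → met
11. emergency-stop system test 647 days ago vs limit 730 → met
12. general liability coverage $1,200,000 ≥ $1,200,000 → met
Not met: 1, 3, 5, 9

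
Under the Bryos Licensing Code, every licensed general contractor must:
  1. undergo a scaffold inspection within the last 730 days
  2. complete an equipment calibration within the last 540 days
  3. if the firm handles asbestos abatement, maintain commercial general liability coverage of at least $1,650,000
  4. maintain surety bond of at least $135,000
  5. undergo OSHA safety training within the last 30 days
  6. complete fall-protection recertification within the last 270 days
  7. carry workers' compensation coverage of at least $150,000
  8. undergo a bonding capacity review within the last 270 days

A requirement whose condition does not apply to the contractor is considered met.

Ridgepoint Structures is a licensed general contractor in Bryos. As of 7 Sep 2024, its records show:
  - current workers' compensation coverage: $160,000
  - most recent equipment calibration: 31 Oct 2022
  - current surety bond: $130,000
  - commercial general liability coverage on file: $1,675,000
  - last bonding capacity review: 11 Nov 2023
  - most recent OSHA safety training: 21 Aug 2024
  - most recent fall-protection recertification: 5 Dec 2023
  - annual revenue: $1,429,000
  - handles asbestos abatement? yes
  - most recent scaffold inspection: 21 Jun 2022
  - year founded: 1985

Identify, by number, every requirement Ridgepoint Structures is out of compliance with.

1, 2, 4, 6, 8

1. scaffold inspection 809 days ago vs limit 730 → not met
2. equipment calibration 677 days ago vs limit 540 → not met
3. condition 'handles asbestos abatement' holds; commercial general liability coverage $1,675,000 ≥ $1,650,000 → met
4. surety bond $130,000 < $135,000 → not met
5. OSHA safety training 17 days ago vs limit 30 → met
6. fall-protection recertification 277 days ago vs limit 270 → not met
7. workers' compensation coverage $160,000 ≥ $150,000 → met
8. bonding capacity review 301 days ago vs limit 270 → not met
Not met: 1, 2, 4, 6, 8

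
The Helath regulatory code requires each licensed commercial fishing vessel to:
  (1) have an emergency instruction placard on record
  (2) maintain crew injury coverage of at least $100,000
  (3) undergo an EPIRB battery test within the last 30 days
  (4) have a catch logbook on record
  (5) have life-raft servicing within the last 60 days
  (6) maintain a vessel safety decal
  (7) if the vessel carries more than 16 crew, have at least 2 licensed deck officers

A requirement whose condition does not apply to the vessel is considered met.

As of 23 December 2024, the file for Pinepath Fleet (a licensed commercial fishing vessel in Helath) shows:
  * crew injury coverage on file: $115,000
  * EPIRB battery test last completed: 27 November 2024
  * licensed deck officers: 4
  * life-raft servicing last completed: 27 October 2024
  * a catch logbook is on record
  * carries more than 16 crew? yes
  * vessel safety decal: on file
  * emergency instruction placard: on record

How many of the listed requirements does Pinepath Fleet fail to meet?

1. emergency instruction placard present → met
2. crew injury coverage $115,000 ≥ $100,000 → met
3. EPIRB battery test 26 days ago vs limit 30 → met
4. catch logbook present → met
5. life-raft servicing 57 days ago vs limit 60 → met
6. vessel safety decal present → met
7. condition 'carries more than 16 crew' holds; licensed deck officers 4 ≥ 2 → met
Not met: 0 of 7

0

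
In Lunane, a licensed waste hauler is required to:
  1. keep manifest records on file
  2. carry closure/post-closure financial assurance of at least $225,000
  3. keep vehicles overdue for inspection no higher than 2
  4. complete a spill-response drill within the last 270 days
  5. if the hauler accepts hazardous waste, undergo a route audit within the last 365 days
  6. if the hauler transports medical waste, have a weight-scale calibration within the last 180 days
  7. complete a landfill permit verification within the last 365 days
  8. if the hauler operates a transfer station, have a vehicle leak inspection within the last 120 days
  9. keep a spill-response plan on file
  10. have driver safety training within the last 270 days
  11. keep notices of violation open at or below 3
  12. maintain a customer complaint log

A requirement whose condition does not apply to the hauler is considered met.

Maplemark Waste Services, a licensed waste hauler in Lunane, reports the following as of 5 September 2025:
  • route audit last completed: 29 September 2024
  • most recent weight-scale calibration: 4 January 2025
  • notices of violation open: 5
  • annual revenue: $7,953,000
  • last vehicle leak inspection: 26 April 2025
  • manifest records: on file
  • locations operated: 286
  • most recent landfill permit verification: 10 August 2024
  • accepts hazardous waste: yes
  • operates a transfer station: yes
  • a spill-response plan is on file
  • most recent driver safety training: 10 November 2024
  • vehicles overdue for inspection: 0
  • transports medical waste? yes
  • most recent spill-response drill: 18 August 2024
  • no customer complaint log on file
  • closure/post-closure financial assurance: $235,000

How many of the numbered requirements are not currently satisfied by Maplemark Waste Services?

1. manifest records present → met
2. closure/post-closure financial assurance $235,000 ≥ $225,000 → met
3. vehicles overdue for inspection 0 ≤ 2 → met
4. spill-response drill 383 days ago vs limit 270 → not met
5. condition 'accepts hazardous waste' holds; route audit 341 days ago vs limit 365 → met
6. condition 'transports medical waste' holds; weight-scale calibration 244 days ago vs limit 180 → not met
7. landfill permit verification 391 days ago vs limit 365 → not met
8. condition 'operates a transfer station' holds; vehicle leak inspection 132 days ago vs limit 120 → not met
9. spill-response plan present → met
10. driver safety training 299 days ago vs limit 270 → not met
11. notices of violation open 5 > 3 → not met
12. customer complaint log absent → not met
Not met: 7 of 12

7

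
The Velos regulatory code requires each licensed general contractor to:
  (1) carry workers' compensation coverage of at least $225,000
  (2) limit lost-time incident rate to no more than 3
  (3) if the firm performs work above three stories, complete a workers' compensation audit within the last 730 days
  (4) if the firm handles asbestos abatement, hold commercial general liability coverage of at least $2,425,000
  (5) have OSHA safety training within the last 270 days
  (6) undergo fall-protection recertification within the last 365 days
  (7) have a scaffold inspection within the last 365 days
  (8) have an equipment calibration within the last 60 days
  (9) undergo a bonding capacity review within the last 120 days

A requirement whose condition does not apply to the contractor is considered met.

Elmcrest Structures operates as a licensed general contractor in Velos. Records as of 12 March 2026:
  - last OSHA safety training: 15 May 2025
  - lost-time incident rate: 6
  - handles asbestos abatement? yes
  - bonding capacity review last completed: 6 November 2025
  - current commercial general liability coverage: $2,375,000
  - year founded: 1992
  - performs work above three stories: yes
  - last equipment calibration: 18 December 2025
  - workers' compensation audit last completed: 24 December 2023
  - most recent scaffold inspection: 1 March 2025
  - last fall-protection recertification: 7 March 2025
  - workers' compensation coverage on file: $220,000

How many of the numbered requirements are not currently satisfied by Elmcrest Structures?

9

1. workers' compensation coverage $220,000 < $225,000 → not met
2. lost-time incident rate 6 > 3 → not met
3. condition 'performs work above three stories' holds; workers' compensation audit 809 days ago vs limit 730 → not met
4. condition 'handles asbestos abatement' holds; commercial general liability coverage $2,375,000 < $2,425,000 → not met
5. OSHA safety training 301 days ago vs limit 270 → not met
6. fall-protection recertification 370 days ago vs limit 365 → not met
7. scaffold inspection 376 days ago vs limit 365 → not met
8. equipment calibration 84 days ago vs limit 60 → not met
9. bonding capacity review 126 days ago vs limit 120 → not met
Not met: 9 of 9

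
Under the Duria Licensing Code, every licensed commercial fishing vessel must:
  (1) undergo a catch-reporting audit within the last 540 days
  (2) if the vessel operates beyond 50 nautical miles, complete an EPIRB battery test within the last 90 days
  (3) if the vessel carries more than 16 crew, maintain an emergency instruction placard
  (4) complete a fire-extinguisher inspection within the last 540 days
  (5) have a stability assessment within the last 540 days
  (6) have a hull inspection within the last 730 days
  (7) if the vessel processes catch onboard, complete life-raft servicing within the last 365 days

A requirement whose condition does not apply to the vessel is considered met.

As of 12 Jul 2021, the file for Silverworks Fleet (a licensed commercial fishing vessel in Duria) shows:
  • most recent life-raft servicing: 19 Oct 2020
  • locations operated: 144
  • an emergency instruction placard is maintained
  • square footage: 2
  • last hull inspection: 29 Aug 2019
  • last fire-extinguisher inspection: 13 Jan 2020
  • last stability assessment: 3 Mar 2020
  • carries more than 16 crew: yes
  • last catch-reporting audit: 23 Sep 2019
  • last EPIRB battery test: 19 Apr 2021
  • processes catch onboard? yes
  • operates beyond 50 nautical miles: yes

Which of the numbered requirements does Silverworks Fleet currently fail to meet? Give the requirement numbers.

1, 4

1. catch-reporting audit 658 days ago vs limit 540 → not met
2. condition 'operates beyond 50 nautical miles' holds; EPIRB battery test 84 days ago vs limit 90 → met
3. condition 'carries more than 16 crew' holds; emergency instruction placard present → met
4. fire-extinguisher inspection 546 days ago vs limit 540 → not met
5. stability assessment 496 days ago vs limit 540 → met
6. hull inspection 683 days ago vs limit 730 → met
7. condition 'processes catch onboard' holds; life-raft servicing 266 days ago vs limit 365 → met
Not met: 1, 4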